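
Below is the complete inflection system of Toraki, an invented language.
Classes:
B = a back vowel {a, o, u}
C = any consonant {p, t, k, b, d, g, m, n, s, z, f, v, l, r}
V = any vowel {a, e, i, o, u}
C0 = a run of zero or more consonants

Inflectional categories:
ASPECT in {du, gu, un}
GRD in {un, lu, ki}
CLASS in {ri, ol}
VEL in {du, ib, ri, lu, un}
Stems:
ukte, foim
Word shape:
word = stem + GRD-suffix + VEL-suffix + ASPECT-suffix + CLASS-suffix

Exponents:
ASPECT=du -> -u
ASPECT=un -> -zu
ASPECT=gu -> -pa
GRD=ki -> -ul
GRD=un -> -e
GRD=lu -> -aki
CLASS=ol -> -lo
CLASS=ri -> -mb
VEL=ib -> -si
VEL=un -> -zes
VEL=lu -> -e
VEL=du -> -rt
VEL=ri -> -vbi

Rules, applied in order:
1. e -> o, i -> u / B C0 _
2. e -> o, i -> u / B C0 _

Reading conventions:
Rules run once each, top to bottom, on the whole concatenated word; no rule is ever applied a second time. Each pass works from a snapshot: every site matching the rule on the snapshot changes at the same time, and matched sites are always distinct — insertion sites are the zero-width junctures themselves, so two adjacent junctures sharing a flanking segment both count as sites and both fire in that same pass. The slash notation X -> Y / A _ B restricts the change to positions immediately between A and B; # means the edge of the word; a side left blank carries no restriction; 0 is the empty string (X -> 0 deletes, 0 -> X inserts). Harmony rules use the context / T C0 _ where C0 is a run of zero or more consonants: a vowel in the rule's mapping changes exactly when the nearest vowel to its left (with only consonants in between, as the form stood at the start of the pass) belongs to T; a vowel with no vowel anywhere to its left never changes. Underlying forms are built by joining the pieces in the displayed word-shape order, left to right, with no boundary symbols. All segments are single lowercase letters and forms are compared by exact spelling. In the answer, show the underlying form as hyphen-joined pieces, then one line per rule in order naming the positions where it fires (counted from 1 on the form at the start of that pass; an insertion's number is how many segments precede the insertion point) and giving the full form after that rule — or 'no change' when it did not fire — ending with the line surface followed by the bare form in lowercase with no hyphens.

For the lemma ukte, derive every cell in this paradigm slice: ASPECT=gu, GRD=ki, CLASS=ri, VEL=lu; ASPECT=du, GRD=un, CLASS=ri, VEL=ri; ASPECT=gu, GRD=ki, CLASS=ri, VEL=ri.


cell ASPECT=gu, GRD=ki, CLASS=ri, VEL=lu:
underlying: ukte-ul-e-pa-mb
1. e -> o, i -> u / B C0 _: fires at position(s) 4, 7: uktoulopamb
2. e -> o, i -> u / B C0 _: no change
surface: uktoulopamb

cell ASPECT=du, GRD=un, CLASS=ri, VEL=ri:
underlying: ukte-e-vbi-u-mb
1. e -> o, i -> u / B C0 _: fires at position(s) 4: uktoevbiumb
2. e -> o, i -> u / B C0 _: fires at position(s) 5: uktoovbiumb
surface: uktoovbiumb

cell ASPECT=gu, GRD=ki, CLASS=ri, VEL=ri:
underlying: ukte-ul-vbi-pa-mb
1. e -> o, i -> u / B C0 _: fires at position(s) 4, 9: uktoulvbupamb
2. e -> o, i -> u / B C0 _: no change
surface: uktoulvbupamb


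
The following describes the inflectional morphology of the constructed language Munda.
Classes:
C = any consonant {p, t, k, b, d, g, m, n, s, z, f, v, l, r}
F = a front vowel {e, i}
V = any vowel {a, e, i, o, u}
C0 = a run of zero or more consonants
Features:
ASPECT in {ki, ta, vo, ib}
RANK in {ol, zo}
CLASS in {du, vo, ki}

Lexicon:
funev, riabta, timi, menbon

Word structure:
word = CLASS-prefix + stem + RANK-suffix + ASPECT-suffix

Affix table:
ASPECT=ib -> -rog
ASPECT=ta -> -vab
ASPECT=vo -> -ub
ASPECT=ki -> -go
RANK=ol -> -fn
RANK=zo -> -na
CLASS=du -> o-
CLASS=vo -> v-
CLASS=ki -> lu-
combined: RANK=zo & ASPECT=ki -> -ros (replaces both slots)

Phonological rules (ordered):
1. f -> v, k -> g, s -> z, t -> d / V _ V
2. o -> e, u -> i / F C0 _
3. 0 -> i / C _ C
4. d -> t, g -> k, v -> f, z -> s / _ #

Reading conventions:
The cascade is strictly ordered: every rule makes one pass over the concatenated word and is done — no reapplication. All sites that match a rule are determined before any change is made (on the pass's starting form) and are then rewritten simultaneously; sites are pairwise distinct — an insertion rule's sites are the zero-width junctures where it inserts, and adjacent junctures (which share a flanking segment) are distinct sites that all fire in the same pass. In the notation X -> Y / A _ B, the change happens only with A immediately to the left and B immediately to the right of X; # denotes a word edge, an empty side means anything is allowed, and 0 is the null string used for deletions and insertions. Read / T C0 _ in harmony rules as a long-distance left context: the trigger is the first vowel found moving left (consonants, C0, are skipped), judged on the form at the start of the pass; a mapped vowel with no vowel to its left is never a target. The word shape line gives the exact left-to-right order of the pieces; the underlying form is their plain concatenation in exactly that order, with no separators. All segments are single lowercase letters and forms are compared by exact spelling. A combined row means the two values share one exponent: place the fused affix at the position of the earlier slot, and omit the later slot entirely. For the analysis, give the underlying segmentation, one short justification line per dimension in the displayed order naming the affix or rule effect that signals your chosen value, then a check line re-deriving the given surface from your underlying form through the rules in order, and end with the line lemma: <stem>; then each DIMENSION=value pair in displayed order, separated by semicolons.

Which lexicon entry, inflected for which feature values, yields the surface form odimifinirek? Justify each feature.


underlying: o-timi-fn-rog
ASPECT=ib - signalled by the affix -rog
RANK=ol - signalled by the affix -fn
CLASS=du - signalled by the affix o-
check: otimifnrog -> odimifnrog -> odimifnreg -> odimifinireg -> odimifinirek
lemma: timi; ASPECT=ib; RANK=ol; CLASS=du


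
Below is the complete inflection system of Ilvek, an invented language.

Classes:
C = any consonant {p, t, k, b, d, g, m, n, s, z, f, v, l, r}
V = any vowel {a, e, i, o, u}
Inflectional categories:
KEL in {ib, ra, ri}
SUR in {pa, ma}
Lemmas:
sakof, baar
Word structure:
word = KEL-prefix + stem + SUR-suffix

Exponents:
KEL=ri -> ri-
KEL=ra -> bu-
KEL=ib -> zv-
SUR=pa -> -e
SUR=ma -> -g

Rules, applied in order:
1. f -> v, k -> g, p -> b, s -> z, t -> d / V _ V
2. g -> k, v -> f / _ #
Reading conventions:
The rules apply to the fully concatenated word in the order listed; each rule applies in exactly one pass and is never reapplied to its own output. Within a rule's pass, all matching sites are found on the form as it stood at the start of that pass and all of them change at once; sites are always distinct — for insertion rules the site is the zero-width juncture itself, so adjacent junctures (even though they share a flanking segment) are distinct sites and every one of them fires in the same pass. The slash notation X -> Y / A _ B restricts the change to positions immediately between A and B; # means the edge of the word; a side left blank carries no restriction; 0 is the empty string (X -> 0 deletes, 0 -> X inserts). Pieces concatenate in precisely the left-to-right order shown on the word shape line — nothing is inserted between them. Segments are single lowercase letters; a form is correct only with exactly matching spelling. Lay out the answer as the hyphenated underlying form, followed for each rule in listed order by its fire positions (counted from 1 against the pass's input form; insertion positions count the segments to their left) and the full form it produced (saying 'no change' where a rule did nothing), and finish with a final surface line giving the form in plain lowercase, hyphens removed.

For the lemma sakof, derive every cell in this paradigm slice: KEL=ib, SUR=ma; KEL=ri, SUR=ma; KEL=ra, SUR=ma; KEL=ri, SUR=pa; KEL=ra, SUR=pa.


cell KEL=ib, SUR=ma:
underlying: zv-sakof-g
1. f -> v, k -> g, p -> b, s -> z, t -> d / V _ V: fires at position(s) 5: zvsagofg
2. g -> k, v -> f / _ #: fires at position(s) 8: zvsagofk
surface: zvsagofk

cell KEL=ri, SUR=ma:
underlying: ri-sakof-g
1. f -> v, k -> g, p -> b, s -> z, t -> d / V _ V: fires at position(s) 3, 5: rizagofg
2. g -> k, v -> f / _ #: fires at position(s) 8: rizagofk
surface: rizagofk

cell KEL=ra, SUR=ma:
underlying: bu-sakof-g
1. f -> v, k -> g, p -> b, s -> z, t -> d / V _ V: fires at position(s) 3, 5: buzagofg
2. g -> k, v -> f / _ #: fires at position(s) 8: buzagofk
surface: buzagofk

cell KEL=ri, SUR=pa:
underlying: ri-sakof-e
1. f -> v, k -> g, p -> b, s -> z, t -> d / V _ V: fires at position(s) 3, 5, 7: rizagove
2. g -> k, v -> f / _ #: no change
surface: rizagove

cell KEL=ra, SUR=pa:
underlying: bu-sakof-e
1. f -> v, k -> g, p -> b, s -> z, t -> d / V _ V: fires at position(s) 3, 5, 7: buzagove
2. g -> k, v -> f / _ #: no change
surface: buzagove


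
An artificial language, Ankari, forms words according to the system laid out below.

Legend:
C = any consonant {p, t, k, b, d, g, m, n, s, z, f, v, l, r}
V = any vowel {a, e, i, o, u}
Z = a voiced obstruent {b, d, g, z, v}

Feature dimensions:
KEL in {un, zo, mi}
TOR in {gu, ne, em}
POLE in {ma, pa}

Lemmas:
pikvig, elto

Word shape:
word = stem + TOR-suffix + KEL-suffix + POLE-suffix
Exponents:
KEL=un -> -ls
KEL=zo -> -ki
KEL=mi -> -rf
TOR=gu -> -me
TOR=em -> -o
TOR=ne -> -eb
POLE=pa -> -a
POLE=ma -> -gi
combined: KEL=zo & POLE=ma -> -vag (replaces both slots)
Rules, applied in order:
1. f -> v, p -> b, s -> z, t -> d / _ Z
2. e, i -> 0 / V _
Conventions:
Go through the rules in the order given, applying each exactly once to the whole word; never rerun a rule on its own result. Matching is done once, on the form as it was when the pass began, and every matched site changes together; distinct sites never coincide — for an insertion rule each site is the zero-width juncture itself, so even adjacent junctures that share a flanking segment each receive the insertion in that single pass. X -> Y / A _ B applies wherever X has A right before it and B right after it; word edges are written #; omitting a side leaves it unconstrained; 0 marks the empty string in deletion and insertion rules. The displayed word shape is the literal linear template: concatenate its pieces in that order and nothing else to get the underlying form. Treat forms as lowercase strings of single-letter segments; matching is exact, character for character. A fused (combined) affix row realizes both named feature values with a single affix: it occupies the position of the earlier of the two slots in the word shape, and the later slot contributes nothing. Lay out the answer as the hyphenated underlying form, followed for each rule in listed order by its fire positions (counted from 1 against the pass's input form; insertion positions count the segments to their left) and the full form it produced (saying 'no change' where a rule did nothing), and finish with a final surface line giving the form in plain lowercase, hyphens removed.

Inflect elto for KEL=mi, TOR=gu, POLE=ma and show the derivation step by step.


underlying: elto-me-rf-gi
1. f -> v, p -> b, s -> z, t -> d / _ Z: fires at position(s) 8: eltomervgi
2. e, i -> 0 / V _: no change
surface: eltomervgi


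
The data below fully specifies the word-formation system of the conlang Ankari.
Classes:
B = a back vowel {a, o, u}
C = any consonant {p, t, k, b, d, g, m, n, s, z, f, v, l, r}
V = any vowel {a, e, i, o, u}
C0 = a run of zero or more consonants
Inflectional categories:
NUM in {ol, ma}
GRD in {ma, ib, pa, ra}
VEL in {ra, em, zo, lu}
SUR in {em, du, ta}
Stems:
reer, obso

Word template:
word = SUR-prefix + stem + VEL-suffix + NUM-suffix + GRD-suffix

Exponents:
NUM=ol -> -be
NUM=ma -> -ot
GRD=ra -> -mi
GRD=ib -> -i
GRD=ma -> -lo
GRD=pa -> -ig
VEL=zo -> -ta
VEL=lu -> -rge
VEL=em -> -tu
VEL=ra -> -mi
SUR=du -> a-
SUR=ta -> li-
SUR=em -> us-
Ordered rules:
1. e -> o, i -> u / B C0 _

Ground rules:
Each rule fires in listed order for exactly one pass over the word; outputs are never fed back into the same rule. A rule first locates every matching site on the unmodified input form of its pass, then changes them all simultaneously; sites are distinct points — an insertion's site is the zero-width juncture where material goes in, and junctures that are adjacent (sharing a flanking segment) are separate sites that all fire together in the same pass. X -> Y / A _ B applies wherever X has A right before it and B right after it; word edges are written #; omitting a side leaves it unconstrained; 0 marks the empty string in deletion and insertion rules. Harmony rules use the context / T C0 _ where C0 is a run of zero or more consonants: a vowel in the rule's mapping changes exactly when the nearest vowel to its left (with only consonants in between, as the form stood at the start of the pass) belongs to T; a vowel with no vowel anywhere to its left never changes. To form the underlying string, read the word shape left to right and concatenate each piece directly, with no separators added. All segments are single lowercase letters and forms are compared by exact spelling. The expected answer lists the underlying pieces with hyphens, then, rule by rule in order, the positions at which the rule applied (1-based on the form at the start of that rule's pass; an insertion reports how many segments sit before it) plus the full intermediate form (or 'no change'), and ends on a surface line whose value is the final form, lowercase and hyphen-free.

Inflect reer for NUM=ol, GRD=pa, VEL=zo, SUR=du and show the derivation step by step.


underlying: a-reer-ta-be-ig
1. e -> o, i -> u / B C0 _: fires at position(s) 3, 9: aroertaboig
surface: aroertaboig


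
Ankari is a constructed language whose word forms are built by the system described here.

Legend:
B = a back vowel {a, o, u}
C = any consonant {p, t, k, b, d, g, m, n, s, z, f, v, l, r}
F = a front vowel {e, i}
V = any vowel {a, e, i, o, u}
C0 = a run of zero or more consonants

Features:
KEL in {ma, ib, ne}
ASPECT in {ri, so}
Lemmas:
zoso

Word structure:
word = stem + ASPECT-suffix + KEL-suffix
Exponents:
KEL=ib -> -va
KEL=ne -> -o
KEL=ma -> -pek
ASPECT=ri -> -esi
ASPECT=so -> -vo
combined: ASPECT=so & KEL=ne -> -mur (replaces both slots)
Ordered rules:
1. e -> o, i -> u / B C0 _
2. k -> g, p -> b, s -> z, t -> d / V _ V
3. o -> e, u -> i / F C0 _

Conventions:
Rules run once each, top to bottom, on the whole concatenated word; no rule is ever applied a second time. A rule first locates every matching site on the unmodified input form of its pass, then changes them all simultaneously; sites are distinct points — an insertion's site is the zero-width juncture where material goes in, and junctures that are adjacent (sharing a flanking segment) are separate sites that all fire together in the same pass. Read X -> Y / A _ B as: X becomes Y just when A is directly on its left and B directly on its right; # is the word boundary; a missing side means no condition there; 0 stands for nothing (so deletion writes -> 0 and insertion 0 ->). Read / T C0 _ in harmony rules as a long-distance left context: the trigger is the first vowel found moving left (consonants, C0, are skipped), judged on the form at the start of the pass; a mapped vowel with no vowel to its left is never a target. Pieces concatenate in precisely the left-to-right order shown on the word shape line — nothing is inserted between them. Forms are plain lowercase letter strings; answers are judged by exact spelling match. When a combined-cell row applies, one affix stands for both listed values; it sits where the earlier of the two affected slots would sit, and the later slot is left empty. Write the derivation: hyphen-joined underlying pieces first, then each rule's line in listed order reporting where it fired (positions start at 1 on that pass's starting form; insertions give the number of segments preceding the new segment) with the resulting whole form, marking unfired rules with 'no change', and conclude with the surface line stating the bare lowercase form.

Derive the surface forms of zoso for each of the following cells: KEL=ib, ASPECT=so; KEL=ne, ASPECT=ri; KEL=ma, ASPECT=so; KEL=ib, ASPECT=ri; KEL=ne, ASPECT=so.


cell KEL=ib, ASPECT=so:
underlying: zoso-vo-va
1. e -> o, i -> u / B C0 _: no change
2. k -> g, p -> b, s -> z, t -> d / V _ V: fires at position(s) 3: zozovova
3. o -> e, u -> i / F C0 _: no change
surface: zozovova

cell KEL=ne, ASPECT=ri:
underlying: zoso-esi-o
1. e -> o, i -> u / B C0 _: fires at position(s) 5: zosoosio
2. k -> g, p -> b, s -> z, t -> d / V _ V: fires at position(s) 3, 6: zozoozio
3. o -> e, u -> i / F C0 _: fires at position(s) 8: zozoozie
surface: zozoozie

cell KEL=ma, ASPECT=so:
underlying: zoso-vo-pek
1. e -> o, i -> u / B C0 _: fires at position(s) 8: zosovopok
2. k -> g, p -> b, s -> z, t -> d / V _ V: fires at position(s) 3, 7: zozovobok
3. o -> e, u -> i / F C0 _: no change
surface: zozovobok

cell KEL=ib, ASPECT=ri:
underlying: zoso-esi-va
1. e -> o, i -> u / B C0 _: fires at position(s) 5: zosoosiva
2. k -> g, p -> b, s -> z, t -> d / V _ V: fires at position(s) 3, 6: zozooziva
3. o -> e, u -> i / F C0 _: no change
surface: zozooziva

cell KEL=ne, ASPECT=so:
underlying: zoso-mur
1. e -> o, i -> u / B C0 _: no change
2. k -> g, p -> b, s -> z, t -> d / V _ V: fires at position(s) 3: zozomur
3. o -> e, u -> i / F C0 _: no change
surface: zozomur


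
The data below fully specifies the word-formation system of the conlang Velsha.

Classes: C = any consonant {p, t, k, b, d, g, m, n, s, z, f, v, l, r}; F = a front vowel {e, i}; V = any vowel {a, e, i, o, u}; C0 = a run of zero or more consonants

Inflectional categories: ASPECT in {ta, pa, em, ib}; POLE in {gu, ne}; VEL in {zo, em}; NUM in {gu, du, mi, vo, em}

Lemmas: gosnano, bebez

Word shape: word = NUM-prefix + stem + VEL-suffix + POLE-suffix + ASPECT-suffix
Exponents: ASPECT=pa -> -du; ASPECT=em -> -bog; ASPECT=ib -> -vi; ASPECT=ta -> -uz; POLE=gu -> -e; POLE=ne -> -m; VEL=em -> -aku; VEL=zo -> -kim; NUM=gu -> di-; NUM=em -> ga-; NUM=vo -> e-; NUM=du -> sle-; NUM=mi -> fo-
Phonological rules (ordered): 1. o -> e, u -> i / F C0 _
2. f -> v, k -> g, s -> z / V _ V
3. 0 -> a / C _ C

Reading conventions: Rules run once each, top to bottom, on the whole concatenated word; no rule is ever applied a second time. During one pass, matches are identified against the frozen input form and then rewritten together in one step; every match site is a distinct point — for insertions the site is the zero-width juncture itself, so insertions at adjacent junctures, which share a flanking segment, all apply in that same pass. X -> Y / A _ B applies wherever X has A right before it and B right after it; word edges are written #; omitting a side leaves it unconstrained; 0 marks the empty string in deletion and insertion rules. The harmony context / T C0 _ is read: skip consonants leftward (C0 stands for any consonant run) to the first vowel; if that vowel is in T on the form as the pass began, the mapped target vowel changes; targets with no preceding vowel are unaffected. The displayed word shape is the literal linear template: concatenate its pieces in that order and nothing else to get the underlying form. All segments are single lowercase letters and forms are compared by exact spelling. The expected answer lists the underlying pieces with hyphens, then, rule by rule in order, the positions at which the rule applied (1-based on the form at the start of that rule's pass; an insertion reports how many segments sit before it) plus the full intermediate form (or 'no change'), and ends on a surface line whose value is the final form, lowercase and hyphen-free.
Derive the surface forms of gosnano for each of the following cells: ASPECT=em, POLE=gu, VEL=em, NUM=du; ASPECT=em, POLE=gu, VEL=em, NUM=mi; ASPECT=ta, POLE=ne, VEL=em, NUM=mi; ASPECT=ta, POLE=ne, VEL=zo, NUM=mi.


cell ASPECT=em, POLE=gu, VEL=em, NUM=du:
underlying: sle-gosnano-aku-e-bog
1. o -> e, u -> i / F C0 _: fires at position(s) 5, 16: slegesnanoakuebeg
2. f -> v, k -> g, s -> z / V _ V: fires at position(s) 12: slegesnanoaguebeg
3. 0 -> a / C _ C: inserts after position(s) 1, 6: salegesananoaguebeg
surface: salegesananoaguebeg

cell ASPECT=em, POLE=gu, VEL=em, NUM=mi:
underlying: fo-gosnano-aku-e-bog
1. o -> e, u -> i / F C0 _: fires at position(s) 15: fogosnanoakuebeg
2. f -> v, k -> g, s -> z / V _ V: fires at position(s) 11: fogosnanoaguebeg
3. 0 -> a / C _ C: inserts after position(s) 5: fogosananoaguebeg
surface: fogosananoaguebeg

cell ASPECT=ta, POLE=ne, VEL=em, NUM=mi:
underlying: fo-gosnano-aku-m-uz
1. o -> e, u -> i / F C0 _: no change
2. f -> v, k -> g, s -> z / V _ V: fires at position(s) 11: fogosnanoagumuz
3. 0 -> a / C _ C: inserts after position(s) 5: fogosananoagumuz
surface: fogosananoagumuz

cell ASPECT=ta, POLE=ne, VEL=zo, NUM=mi:
underlying: fo-gosnano-kim-m-uz
1. o -> e, u -> i / F C0 _: fires at position(s) 14: fogosnanokimmiz
2. f -> v, k -> g, s -> z / V _ V: fires at position(s) 10: fogosnanogimmiz
3. 0 -> a / C _ C: inserts after position(s) 5, 12: fogosananogimamiz
surface: fogosananogimamiz


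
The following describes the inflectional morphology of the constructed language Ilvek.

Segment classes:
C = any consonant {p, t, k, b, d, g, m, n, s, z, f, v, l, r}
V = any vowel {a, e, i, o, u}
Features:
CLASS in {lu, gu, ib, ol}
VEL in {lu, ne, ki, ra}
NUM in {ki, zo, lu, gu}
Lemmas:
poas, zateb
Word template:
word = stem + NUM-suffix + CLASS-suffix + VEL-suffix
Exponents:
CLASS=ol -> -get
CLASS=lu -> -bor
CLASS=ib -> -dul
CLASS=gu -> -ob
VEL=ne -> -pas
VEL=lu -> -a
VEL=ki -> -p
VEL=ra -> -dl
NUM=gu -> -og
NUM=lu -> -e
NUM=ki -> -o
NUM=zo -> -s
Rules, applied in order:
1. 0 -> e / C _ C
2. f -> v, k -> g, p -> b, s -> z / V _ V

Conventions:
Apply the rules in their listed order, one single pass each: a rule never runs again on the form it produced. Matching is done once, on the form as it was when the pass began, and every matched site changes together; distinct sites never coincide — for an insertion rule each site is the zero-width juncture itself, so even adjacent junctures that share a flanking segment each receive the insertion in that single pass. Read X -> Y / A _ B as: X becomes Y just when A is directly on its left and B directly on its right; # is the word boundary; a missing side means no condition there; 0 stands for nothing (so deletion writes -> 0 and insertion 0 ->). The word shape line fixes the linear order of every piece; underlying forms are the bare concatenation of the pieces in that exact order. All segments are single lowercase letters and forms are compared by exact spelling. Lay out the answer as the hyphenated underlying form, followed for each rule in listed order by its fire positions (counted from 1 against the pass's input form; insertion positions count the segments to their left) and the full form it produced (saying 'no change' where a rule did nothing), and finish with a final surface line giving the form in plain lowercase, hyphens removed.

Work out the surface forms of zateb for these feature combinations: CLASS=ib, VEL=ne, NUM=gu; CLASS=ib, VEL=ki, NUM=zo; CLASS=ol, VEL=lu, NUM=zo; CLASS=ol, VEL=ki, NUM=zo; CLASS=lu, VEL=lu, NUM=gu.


cell CLASS=ib, VEL=ne, NUM=gu:
underlying: zateb-og-dul-pas
1. 0 -> e / C _ C: inserts after position(s) 7, 10: zatebogedulepas
2. f -> v, k -> g, p -> b, s -> z / V _ V: fires at position(s) 13: zatebogedulebas
surface: zatebogedulebas

cell CLASS=ib, VEL=ki, NUM=zo:
underlying: zateb-s-dul-p
1. 0 -> e / C _ C: inserts after position(s) 5, 6, 9: zatebesedulep
2. f -> v, k -> g, p -> b, s -> z / V _ V: fires at position(s) 7: zatebezedulep
surface: zatebezedulep

cell CLASS=ol, VEL=lu, NUM=zo:
underlying: zateb-s-get-a
1. 0 -> e / C _ C: inserts after position(s) 5, 6: zatebesegeta
2. f -> v, k -> g, p -> b, s -> z / V _ V: fires at position(s) 7: zatebezegeta
surface: zatebezegeta

cell CLASS=ol, VEL=ki, NUM=zo:
underlying: zateb-s-get-p
1. 0 -> e / C _ C: inserts after position(s) 5, 6, 9: zatebesegetep
2. f -> v, k -> g, p -> b, s -> z / V _ V: fires at position(s) 7: zatebezegetep
surface: zatebezegetep

cell CLASS=lu, VEL=lu, NUM=gu:
underlying: zateb-og-bor-a
1. 0 -> e / C _ C: inserts after position(s) 7: zatebogebora
2. f -> v, k -> g, p -> b, s -> z / V _ V: no change
surface: zatebogebora


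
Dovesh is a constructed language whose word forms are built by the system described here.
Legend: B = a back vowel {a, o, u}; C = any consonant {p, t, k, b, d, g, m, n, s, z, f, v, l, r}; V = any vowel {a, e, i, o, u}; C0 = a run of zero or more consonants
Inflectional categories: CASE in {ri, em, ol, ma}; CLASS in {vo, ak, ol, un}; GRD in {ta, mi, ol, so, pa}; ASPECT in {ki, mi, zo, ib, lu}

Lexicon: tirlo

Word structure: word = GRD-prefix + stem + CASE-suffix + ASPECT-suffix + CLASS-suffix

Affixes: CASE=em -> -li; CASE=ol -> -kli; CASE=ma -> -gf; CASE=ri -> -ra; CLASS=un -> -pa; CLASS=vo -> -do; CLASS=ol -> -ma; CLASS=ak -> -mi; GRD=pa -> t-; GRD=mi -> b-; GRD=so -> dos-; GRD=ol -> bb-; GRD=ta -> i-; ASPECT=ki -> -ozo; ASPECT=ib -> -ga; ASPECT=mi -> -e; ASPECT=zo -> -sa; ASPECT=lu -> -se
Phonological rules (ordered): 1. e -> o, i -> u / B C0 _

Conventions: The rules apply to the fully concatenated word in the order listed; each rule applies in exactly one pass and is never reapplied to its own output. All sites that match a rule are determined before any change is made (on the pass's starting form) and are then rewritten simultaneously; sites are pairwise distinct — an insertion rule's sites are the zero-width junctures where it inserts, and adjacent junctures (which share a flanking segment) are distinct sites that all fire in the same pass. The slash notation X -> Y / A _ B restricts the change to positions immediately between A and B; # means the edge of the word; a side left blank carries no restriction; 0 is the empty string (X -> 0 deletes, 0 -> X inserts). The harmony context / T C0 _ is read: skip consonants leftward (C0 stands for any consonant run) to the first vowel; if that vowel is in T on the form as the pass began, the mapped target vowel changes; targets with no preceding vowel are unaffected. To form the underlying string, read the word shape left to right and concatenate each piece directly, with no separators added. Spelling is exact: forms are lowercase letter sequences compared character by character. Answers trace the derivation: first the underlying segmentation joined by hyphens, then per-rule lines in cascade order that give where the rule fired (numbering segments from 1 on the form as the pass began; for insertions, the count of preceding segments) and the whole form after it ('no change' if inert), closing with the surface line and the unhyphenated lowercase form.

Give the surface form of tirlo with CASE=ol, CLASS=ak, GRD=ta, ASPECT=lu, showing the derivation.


underlying: i-tirlo-kli-se-mi
1. e -> o, i -> u / B C0 _: fires at position(s) 9: itirloklusemi
surface: itirloklusemi


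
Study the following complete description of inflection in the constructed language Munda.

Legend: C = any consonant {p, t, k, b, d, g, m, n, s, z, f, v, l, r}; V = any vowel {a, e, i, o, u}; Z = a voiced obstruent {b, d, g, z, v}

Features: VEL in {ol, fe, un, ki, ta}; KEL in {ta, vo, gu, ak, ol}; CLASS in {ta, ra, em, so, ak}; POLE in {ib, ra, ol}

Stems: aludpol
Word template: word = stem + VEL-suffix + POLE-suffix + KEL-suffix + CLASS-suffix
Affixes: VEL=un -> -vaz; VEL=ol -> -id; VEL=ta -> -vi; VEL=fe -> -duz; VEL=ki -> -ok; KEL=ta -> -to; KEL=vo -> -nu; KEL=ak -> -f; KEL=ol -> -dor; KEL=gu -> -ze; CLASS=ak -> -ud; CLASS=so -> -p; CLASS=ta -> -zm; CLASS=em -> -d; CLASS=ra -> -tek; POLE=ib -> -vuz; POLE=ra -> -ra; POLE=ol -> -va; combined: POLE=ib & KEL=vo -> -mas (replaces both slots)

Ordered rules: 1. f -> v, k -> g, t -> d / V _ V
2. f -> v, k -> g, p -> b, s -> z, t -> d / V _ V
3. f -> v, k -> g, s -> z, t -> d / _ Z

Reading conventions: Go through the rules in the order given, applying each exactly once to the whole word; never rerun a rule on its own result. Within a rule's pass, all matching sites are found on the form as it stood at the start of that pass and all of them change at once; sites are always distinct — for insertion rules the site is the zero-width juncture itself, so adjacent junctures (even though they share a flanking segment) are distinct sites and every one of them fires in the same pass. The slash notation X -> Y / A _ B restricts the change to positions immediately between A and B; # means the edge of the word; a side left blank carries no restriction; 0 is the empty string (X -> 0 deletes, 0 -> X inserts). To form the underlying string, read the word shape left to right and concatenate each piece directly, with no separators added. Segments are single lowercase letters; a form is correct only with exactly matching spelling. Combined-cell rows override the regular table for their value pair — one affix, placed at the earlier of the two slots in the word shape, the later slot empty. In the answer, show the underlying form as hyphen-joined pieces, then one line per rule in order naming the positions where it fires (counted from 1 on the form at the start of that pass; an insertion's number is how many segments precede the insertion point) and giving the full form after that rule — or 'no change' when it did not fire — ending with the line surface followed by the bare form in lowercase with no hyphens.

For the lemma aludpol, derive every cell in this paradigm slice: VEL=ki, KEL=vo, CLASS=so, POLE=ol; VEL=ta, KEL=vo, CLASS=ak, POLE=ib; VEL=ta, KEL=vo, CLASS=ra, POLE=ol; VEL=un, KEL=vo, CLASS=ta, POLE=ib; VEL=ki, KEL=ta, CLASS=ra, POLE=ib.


cell VEL=ki, KEL=vo, CLASS=so, POLE=ol:
underlying: aludpol-ok-va-nu-p
1. f -> v, k -> g, t -> d / V _ V: no change
2. f -> v, k -> g, p -> b, s -> z, t -> d / V _ V: no change
3. f -> v, k -> g, s -> z, t -> d / _ Z: fires at position(s) 9: aludpologvanup
surface: aludpologvanup

cell VEL=ta, KEL=vo, CLASS=ak, POLE=ib:
underlying: aludpol-vi-mas-ud
1. f -> v, k -> g, t -> d / V _ V: no change
2. f -> v, k -> g, p -> b, s -> z, t -> d / V _ V: fires at position(s) 12: aludpolvimazud
3. f -> v, k -> g, s -> z, t -> d / _ Z: no change
surface: aludpolvimazud

cell VEL=ta, KEL=vo, CLASS=ra, POLE=ol:
underlying: aludpol-vi-va-nu-tek
1. f -> v, k -> g, t -> d / V _ V: fires at position(s) 14: aludpolvivanudek
2. f -> v, k -> g, p -> b, s -> z, t -> d / V _ V: no change
3. f -> v, k -> g, s -> z, t -> d / _ Z: no change
surface: aludpolvivanudek

cell VEL=un, KEL=vo, CLASS=ta, POLE=ib:
underlying: aludpol-vaz-mas-zm
1. f -> v, k -> g, t -> d / V _ V: no change
2. f -> v, k -> g, p -> b, s -> z, t -> d / V _ V: no change
3. f -> v, k -> g, s -> z, t -> d / _ Z: fires at position(s) 13: aludpolvazmazzm
surface: aludpolvazmazzm

cell VEL=ki, KEL=ta, CLASS=ra, POLE=ib:
underlying: aludpol-ok-vuz-to-tek
1. f -> v, k -> g, t -> d / V _ V: fires at position(s) 15: aludpolokvuztodek
2. f -> v, k -> g, p -> b, s -> z, t -> d / V _ V: no change
3. f -> v, k -> g, s -> z, t -> d / _ Z: fires at position(s) 9: aludpologvuztodek
surface: aludpologvuztodek


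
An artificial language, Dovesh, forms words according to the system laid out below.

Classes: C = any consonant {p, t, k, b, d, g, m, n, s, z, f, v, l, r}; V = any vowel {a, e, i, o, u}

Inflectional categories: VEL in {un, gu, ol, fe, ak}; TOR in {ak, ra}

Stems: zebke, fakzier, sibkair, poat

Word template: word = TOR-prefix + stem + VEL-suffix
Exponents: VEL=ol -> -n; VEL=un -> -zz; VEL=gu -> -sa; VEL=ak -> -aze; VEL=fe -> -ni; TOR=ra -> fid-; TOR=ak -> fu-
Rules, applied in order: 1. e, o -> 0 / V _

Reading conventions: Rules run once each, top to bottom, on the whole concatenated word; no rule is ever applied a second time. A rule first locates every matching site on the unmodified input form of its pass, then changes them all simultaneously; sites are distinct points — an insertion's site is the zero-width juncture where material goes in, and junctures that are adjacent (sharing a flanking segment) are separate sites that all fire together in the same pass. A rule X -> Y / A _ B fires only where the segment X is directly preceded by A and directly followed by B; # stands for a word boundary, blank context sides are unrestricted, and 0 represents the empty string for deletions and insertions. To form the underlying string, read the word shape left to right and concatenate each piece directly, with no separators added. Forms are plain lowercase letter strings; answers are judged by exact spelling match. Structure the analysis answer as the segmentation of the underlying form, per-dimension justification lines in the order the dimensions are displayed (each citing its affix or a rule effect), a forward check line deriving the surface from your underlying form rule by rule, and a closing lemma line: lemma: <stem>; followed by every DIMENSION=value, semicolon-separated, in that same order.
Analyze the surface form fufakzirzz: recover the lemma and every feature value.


underlying: fu-fakzier-zz
VEL=un - signalled by the affix -zz
TOR=ak - signalled by the affix fu-
check: fufakzierzz -> fufakzirzz
lemma: fakzier; VEL=un; TOR=ak


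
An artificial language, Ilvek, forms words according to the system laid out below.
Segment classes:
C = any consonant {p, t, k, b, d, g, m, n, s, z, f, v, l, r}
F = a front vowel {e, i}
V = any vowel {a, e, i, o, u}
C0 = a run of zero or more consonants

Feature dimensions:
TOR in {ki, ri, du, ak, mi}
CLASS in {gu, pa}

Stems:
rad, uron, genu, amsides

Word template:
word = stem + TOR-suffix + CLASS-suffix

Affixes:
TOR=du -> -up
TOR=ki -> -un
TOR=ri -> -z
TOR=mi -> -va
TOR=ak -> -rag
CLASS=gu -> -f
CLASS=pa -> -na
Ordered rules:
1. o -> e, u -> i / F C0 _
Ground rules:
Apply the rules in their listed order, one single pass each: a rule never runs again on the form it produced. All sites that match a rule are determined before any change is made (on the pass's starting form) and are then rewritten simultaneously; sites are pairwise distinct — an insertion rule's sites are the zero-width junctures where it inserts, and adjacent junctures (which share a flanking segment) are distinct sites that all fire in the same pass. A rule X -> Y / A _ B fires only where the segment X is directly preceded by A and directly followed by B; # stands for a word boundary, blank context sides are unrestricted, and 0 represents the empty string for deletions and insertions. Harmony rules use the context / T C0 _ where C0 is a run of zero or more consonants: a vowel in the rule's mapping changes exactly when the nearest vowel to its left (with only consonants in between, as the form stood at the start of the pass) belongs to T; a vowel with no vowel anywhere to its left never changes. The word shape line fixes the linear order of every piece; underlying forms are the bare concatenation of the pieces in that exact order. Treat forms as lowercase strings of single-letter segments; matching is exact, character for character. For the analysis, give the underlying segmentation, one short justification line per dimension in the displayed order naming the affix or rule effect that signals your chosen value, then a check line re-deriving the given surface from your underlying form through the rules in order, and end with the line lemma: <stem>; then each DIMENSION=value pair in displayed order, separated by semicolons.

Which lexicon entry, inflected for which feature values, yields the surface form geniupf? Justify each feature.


underlying: genu-up-f
TOR=du - signalled by the affix -up
CLASS=gu - signalled by the affix -f
check: genuupf -> geniupf
lemma: genu; TOR=du; CLASS=gu


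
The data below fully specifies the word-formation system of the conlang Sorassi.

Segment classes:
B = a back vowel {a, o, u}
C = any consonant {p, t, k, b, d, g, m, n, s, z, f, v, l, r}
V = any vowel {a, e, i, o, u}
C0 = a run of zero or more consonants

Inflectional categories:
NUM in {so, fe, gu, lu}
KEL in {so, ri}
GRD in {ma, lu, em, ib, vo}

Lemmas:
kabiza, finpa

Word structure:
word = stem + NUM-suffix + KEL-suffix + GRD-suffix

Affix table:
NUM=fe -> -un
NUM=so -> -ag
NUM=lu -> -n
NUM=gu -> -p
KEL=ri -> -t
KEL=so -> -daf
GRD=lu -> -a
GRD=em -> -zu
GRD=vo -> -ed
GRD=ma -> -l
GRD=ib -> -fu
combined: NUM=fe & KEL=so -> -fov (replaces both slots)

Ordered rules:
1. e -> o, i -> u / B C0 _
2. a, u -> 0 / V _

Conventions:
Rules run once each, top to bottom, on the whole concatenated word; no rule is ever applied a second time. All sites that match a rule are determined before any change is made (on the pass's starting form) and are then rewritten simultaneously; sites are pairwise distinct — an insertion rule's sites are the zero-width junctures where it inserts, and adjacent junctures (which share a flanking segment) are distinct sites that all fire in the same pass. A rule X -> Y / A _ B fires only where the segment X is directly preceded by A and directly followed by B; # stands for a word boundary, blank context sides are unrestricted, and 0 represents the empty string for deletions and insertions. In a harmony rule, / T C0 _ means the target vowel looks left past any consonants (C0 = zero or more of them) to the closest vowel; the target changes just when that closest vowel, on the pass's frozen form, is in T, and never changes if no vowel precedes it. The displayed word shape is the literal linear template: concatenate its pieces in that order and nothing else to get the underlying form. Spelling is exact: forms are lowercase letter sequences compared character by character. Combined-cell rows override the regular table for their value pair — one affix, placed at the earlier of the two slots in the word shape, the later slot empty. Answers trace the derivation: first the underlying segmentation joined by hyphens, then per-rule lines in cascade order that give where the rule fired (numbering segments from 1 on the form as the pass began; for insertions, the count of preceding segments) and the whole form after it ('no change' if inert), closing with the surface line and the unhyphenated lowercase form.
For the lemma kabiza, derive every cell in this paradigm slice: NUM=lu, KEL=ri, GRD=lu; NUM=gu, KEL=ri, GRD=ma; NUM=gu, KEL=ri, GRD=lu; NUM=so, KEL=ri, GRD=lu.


cell NUM=lu, KEL=ri, GRD=lu:
underlying: kabiza-n-t-a
1. e -> o, i -> u / B C0 _: fires at position(s) 4: kabuzanta
2. a, u -> 0 / V _: no change
surface: kabuzanta

cell NUM=gu, KEL=ri, GRD=ma:
underlying: kabiza-p-t-l
1. e -> o, i -> u / B C0 _: fires at position(s) 4: kabuzaptl
2. a, u -> 0 / V _: no change
surface: kabuzaptl

cell NUM=gu, KEL=ri, GRD=lu:
underlying: kabiza-p-t-a
1. e -> o, i -> u / B C0 _: fires at position(s) 4: kabuzapta
2. a, u -> 0 / V _: no change
surface: kabuzapta

cell NUM=so, KEL=ri, GRD=lu:
underlying: kabiza-ag-t-a
1. e -> o, i -> u / B C0 _: fires at position(s) 4: kabuzaagta
2. a, u -> 0 / V _: fires at position(s) 7: kabuzagta
surface: kabuzagta


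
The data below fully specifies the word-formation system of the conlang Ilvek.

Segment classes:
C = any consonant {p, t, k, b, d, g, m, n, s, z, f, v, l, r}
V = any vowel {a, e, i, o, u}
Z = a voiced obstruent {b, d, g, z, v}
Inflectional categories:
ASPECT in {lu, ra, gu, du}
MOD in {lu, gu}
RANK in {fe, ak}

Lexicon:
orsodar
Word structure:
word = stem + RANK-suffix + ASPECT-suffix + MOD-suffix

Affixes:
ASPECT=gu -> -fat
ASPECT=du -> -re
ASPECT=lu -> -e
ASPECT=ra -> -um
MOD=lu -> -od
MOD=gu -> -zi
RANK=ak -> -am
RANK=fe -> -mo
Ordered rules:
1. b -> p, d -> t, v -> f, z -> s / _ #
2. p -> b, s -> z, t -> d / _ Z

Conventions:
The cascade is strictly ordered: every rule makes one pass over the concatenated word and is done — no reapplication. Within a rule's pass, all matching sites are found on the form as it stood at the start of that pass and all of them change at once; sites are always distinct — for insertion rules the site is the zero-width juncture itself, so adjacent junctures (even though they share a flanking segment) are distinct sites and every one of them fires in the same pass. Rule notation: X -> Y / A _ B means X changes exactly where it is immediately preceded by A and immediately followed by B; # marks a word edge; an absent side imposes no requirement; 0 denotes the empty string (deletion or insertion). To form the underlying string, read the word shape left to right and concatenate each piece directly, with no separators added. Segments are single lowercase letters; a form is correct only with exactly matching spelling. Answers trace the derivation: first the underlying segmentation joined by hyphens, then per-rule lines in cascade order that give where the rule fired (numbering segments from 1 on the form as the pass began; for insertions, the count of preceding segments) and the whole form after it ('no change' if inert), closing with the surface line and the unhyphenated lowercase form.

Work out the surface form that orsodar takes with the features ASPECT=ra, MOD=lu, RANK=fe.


underlying: orsodar-mo-um-od
1. b -> p, d -> t, v -> f, z -> s / _ #: fires at position(s) 13: orsodarmoumot
2. p -> b, s -> z, t -> d / _ Z: no change
surface: orsodarmoumot
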